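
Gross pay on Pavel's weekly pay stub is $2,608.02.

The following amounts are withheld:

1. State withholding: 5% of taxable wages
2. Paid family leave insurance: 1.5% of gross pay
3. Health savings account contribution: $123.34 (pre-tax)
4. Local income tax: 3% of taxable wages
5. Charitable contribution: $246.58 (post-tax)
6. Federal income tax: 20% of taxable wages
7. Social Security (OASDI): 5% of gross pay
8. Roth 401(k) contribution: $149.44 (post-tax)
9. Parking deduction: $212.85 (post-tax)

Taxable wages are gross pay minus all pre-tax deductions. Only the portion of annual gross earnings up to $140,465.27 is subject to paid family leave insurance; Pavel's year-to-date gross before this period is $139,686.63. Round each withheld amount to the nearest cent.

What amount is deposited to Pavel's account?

$1,038.02

Health savings account contribution: $123.34
Taxable wages = $2,608.02 − $123.34 = $2,484.68
State withholding: $2,484.68 × 0.05 = $124.23
Local income tax: $2,484.68 × 0.03 = $74.54
Federal income tax: $2,484.68 × 0.2 = $496.94
Paid family leave insurance: only $140,465.27 − $139,686.63 = $778.64 of this check is subject → $778.64 × 0.015 = $11.68
Social Security (OASDI): $2,608.02 × 0.05 = $130.40
Roth 401(k) contribution: $149.44
Parking deduction: $212.85
Charitable contribution: $246.58
Total deductions = $123.34 + $124.23 + $74.54 + $496.94 + $11.68 + $130.40 + $149.44 + $212.85 + $246.58 = $1,570.00
Net pay = $2,608.02 − $1,570.00 = $1,038.02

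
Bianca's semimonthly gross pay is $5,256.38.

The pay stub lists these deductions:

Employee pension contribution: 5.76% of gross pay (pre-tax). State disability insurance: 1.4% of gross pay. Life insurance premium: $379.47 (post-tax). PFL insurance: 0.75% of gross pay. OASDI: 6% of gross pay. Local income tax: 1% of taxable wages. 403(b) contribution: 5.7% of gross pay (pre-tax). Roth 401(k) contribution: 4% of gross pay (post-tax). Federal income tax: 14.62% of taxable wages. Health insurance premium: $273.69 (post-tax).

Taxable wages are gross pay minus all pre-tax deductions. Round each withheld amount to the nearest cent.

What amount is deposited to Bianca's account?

$2,635.24

403(b) contribution: $5,256.38 × 0.057 = $299.61
Employee pension contribution: $5,256.38 × 0.0576 = $302.77
Pre-tax total = $299.61 + $302.77 = $602.38
Taxable wages = $5,256.38 − $602.38 = $4,654.00
Federal income tax: $4,654.00 × 0.1462 = $680.41
Local income tax: $4,654.00 × 0.01 = $46.54
OASDI: $5,256.38 × 0.06 = $315.38
PFL insurance: $5,256.38 × 0.0075 = $39.42
State disability insurance: $5,256.38 × 0.014 = $73.59
Roth 401(k) contribution: $5,256.38 × 0.04 = $210.26
Life insurance premium: $379.47
Health insurance premium: $273.69
Total deductions = $299.61 + $302.77 + $680.41 + $46.54 + $315.38 + $39.42 + $73.59 + $210.26 + $379.47 + $273.69 = $2,621.14
Net pay = $5,256.38 − $2,621.14 = $2,635.24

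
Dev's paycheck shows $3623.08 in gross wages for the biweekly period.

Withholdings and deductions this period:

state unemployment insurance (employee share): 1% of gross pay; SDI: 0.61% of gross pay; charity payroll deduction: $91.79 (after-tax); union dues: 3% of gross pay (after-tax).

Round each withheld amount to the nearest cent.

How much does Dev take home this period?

$3364.27

SDI: $3623.08 × 0.0061 = $22.10
State unemployment insurance (employee share): $3623.08 × 0.01 = $36.23
Union dues: $3623.08 × 0.03 = $108.69
Charity payroll deduction: $91.79
Total deductions = $22.10 + $36.23 + $108.69 + $91.79 = $258.81
Net pay = $3623.08 − $258.81 = $3364.27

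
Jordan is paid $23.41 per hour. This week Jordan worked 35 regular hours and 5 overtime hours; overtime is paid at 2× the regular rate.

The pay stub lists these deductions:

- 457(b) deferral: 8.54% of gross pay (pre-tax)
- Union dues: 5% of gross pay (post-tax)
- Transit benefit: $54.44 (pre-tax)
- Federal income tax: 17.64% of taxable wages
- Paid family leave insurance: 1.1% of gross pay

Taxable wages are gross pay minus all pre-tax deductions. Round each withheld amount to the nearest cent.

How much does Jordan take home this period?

$684.43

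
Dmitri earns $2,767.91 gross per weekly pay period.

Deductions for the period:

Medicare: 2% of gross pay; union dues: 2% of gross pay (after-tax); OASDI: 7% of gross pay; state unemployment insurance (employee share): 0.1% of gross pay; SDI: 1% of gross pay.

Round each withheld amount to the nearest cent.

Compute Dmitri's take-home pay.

$2,432.99

OASDI: $2,767.91 × 0.07 = $193.75
State unemployment insurance (employee share): $2,767.91 × 0.001 = $2.77
SDI: $2,767.91 × 0.01 = $27.68
Medicare: $2,767.91 × 0.02 = $55.36
Union dues: $2,767.91 × 0.02 = $55.36
Total deductions = $193.75 + $2.77 + $27.68 + $55.36 + $55.36 = $334.92
Net pay = $2,767.91 − $334.92 = $2,432.99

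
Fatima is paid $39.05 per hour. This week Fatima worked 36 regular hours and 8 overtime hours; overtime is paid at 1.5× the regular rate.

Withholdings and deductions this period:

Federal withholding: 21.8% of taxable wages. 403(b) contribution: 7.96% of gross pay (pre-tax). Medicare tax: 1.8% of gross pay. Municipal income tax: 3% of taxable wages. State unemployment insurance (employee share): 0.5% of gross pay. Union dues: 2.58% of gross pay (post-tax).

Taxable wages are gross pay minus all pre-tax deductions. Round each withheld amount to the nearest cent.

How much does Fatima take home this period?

Regular pay: 36 × $39.05 = $1405.80
Overtime pay: 8 × $39.05 × 1.5 = $468.60
Gross pay = $1405.80 + $468.60 = $1874.40
403(b) contribution: $1874.40 × 0.0796 = $149.20
Taxable wages = $1874.40 − $149.20 = $1725.20
Federal withholding: $1725.20 × 0.218 = $376.09
Municipal income tax: $1725.20 × 0.03 = $51.76
Medicare tax: $1874.40 × 0.018 = $33.74
State unemployment insurance (employee share): $1874.40 × 0.005 = $9.37
Union dues: $1874.40 × 0.0258 = $48.36
Total deductions = $149.20 + $376.09 + $51.76 + $33.74 + $9.37 + $48.36 = $668.52
Net pay = $1874.40 − $668.52 = $1205.88

$1205.88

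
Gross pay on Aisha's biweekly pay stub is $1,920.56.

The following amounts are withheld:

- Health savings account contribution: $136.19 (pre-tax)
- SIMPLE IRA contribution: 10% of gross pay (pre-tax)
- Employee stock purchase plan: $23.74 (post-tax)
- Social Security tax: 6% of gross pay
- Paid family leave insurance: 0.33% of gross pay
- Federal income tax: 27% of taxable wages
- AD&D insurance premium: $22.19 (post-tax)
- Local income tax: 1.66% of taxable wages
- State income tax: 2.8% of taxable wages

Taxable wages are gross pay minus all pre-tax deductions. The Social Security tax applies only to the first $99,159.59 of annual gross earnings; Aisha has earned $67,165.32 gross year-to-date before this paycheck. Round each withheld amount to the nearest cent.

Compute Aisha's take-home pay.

$923.88

SIMPLE IRA contribution: $1,920.56 × 0.1 = $192.06
Health savings account contribution: $136.19
Pre-tax total = $192.06 + $136.19 = $328.25
Taxable wages = $1,920.56 − $328.25 = $1,592.31
Federal income tax: $1,592.31 × 0.27 = $429.92
State income tax: $1,592.31 × 0.028 = $44.58
Local income tax: $1,592.31 × 0.0166 = $26.43
Paid family leave insurance: $1,920.56 × 0.0033 = $6.34
Social Security tax: cap not yet reached, full $1,920.56 is subject → $1,920.56 × 0.06 = $115.23
AD&D insurance premium: $22.19
Employee stock purchase plan: $23.74
Total deductions = $192.06 + $136.19 + $429.92 + $44.58 + $26.43 + $6.34 + $115.23 + $22.19 + $23.74 = $996.68
Net pay = $1,920.56 − $996.68 = $923.88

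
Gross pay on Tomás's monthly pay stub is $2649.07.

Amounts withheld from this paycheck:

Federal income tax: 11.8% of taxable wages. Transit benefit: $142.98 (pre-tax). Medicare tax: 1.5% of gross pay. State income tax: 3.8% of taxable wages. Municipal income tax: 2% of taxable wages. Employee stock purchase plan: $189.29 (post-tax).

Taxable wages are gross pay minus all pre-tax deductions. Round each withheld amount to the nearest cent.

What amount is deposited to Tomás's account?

$1835.99

Transit benefit: $142.98
Taxable wages = $2649.07 − $142.98 = $2506.09
Federal income tax: $2506.09 × 0.118 = $295.72
State income tax: $2506.09 × 0.038 = $95.23
Municipal income tax: $2506.09 × 0.02 = $50.12
Medicare tax: $2649.07 × 0.015 = $39.74
Employee stock purchase plan: $189.29
Total deductions = $142.98 + $295.72 + $95.23 + $50.12 + $39.74 + $189.29 = $813.08
Net pay = $2649.07 − $813.08 = $1835.99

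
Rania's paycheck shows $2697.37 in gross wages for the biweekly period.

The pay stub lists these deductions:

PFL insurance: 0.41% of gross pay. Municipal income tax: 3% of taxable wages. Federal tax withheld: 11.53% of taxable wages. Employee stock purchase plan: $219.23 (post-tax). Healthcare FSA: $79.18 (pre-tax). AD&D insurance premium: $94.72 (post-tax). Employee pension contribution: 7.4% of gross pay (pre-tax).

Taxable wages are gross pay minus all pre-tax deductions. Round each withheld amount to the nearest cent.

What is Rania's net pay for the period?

$1742.15

Healthcare FSA: $79.18
Employee pension contribution: $2697.37 × 0.074 = $199.61
Pre-tax total = $79.18 + $199.61 = $278.79
Taxable wages = $2697.37 − $278.79 = $2418.58
Municipal income tax: $2418.58 × 0.03 = $72.56
Federal tax withheld: $2418.58 × 0.1153 = $278.86
PFL insurance: $2697.37 × 0.0041 = $11.06
Employee stock purchase plan: $219.23
AD&D insurance premium: $94.72
Total deductions = $79.18 + $199.61 + $72.56 + $278.86 + $11.06 + $219.23 + $94.72 = $955.22
Net pay = $2697.37 − $955.22 = $1742.15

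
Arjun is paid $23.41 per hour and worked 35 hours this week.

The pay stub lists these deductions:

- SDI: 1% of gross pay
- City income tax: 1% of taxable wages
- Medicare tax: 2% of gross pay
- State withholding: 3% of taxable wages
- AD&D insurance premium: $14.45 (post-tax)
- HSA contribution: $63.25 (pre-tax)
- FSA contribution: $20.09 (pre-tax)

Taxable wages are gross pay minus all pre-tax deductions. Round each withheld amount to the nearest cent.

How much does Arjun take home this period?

$667.54

Gross pay: 35 × $23.41 = $819.35
FSA contribution: $20.09
HSA contribution: $63.25
Pre-tax total = $20.09 + $63.25 = $83.34
Taxable wages = $819.35 − $83.34 = $736.01
State withholding: $736.01 × 0.03 = $22.08
City income tax: $736.01 × 0.01 = $7.36
SDI: $819.35 × 0.01 = $8.19
Medicare tax: $819.35 × 0.02 = $16.39
AD&D insurance premium: $14.45
Total deductions = $20.09 + $63.25 + $22.08 + $7.36 + $8.19 + $16.39 + $14.45 = $151.81
Net pay = $819.35 − $151.81 = $667.54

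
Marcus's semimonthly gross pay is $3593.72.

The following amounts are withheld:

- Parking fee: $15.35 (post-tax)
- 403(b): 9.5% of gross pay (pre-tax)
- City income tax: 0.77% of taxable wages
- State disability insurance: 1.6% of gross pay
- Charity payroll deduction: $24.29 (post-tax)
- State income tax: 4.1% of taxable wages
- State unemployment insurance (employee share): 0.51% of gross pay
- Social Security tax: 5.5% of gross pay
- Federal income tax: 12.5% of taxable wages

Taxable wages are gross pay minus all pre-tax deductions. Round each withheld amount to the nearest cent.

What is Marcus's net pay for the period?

$2374.27

403(b): $3593.72 × 0.095 = $341.40
Taxable wages = $3593.72 − $341.40 = $3252.32
State income tax: $3252.32 × 0.041 = $133.35
Federal income tax: $3252.32 × 0.125 = $406.54
City income tax: $3252.32 × 0.0077 = $25.04
State disability insurance: $3593.72 × 0.016 = $57.50
State unemployment insurance (employee share): $3593.72 × 0.0051 = $18.33
Social Security tax: $3593.72 × 0.055 = $197.65
Parking fee: $15.35
Charity payroll deduction: $24.29
Total deductions = $341.40 + $133.35 + $406.54 + $25.04 + $57.50 + $18.33 + $197.65 + $15.35 + $24.29 = $1219.45
Net pay = $3593.72 − $1219.45 = $2374.27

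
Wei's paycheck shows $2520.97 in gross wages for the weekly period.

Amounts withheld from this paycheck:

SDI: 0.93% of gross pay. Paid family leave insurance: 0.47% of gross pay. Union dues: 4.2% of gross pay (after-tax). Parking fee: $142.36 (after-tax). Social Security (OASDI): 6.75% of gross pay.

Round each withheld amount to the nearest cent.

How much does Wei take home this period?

SDI: $2520.97 × 0.0093 = $23.45
Paid family leave insurance: $2520.97 × 0.0047 = $11.85
Social Security (OASDI): $2520.97 × 0.0675 = $170.17
Parking fee: $142.36
Union dues: $2520.97 × 0.042 = $105.88
Total deductions = $23.45 + $11.85 + $170.17 + $142.36 + $105.88 = $453.71
Net pay = $2520.97 − $453.71 = $2067.26

$2067.26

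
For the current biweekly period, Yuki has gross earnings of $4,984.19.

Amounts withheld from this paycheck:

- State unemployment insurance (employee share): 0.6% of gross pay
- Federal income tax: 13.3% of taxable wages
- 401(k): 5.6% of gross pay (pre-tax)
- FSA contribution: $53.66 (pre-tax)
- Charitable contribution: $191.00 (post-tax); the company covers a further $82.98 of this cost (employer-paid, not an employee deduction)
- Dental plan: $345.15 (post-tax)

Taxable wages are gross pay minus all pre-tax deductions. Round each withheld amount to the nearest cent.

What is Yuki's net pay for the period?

$3,466.72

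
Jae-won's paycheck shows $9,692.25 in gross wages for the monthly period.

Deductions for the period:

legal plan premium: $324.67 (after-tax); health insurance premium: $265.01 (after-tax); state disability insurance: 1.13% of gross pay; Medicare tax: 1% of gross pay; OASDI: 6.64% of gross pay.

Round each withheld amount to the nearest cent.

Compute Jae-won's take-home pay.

State disability insurance: $9,692.25 × 0.0113 = $109.52
OASDI: $9,692.25 × 0.0664 = $643.57
Medicare tax: $9,692.25 × 0.01 = $96.92
Legal plan premium: $324.67
Health insurance premium: $265.01
Total deductions = $109.52 + $643.57 + $96.92 + $324.67 + $265.01 = $1,439.69
Net pay = $9,692.25 − $1,439.69 = $8,252.56

$8,252.56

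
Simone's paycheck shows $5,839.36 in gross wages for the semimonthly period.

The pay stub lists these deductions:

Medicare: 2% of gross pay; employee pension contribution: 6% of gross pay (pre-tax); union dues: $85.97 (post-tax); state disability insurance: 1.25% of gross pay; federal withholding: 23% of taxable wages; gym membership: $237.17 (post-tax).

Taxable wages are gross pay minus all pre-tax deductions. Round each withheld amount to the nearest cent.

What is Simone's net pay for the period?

$3,713.61

Employee pension contribution: $5,839.36 × 0.06 = $350.36
Taxable wages = $5,839.36 − $350.36 = $5,489.00
Federal withholding: $5,489.00 × 0.23 = $1,262.47
Medicare: $5,839.36 × 0.02 = $116.79
State disability insurance: $5,839.36 × 0.0125 = $72.99
Gym membership: $237.17
Union dues: $85.97
Total deductions = $350.36 + $1,262.47 + $116.79 + $72.99 + $237.17 + $85.97 = $2,125.75
Net pay = $5,839.36 − $2,125.75 = $3,713.61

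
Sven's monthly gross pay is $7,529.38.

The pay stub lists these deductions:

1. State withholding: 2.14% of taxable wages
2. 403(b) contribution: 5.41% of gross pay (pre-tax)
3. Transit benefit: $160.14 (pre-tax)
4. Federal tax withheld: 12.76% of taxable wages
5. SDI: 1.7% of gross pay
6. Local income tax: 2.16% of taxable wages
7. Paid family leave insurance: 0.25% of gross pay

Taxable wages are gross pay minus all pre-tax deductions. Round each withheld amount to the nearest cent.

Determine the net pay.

$5,627.38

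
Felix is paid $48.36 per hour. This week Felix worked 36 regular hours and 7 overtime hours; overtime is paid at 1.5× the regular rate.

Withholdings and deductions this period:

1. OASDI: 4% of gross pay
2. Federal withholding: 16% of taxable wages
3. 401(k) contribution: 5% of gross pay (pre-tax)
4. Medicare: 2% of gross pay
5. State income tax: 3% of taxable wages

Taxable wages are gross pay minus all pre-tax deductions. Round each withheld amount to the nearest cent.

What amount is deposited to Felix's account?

Regular pay: 36 × $48.36 = $1,740.96
Overtime pay: 7 × $48.36 × 1.5 = $507.78
Gross pay = $1,740.96 + $507.78 = $2,248.74
401(k) contribution: $2,248.74 × 0.05 = $112.44
Taxable wages = $2,248.74 − $112.44 = $2,136.30
Federal withholding: $2,136.30 × 0.16 = $341.81
State income tax: $2,136.30 × 0.03 = $64.09
OASDI: $2,248.74 × 0.04 = $89.95
Medicare: $2,248.74 × 0.02 = $44.97
Total deductions = $112.44 + $341.81 + $64.09 + $89.95 + $44.97 = $653.26
Net pay = $2,248.74 − $653.26 = $1,595.48

$1,595.48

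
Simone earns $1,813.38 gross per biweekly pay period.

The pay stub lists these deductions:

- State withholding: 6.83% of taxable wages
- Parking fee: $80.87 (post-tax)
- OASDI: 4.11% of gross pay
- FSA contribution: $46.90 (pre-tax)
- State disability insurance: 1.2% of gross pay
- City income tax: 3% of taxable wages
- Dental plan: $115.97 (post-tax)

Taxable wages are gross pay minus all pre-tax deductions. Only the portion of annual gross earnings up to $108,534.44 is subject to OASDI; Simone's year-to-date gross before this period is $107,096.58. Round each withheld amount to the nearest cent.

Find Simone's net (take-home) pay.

FSA contribution: $46.90
Taxable wages = $1,813.38 − $46.90 = $1,766.48
City income tax: $1,766.48 × 0.03 = $52.99
State withholding: $1,766.48 × 0.0683 = $120.65
OASDI: only $108,534.44 − $107,096.58 = $1,437.86 of this check is subject → $1,437.86 × 0.0411 = $59.10
State disability insurance: $1,813.38 × 0.012 = $21.76
Dental plan: $115.97
Parking fee: $80.87
Total deductions = $46.90 + $52.99 + $120.65 + $59.10 + $21.76 + $115.97 + $80.87 = $498.24
Net pay = $1,813.38 − $498.24 = $1,315.14

$1,315.14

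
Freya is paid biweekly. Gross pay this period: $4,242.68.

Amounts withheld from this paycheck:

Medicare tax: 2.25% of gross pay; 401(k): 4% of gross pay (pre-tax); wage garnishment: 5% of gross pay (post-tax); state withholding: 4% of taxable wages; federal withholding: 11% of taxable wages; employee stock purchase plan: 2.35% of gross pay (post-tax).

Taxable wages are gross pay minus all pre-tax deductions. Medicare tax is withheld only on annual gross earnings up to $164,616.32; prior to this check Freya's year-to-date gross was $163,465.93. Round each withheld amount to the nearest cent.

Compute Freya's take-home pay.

401(k): $4,242.68 × 0.04 = $169.71
Taxable wages = $4,242.68 − $169.71 = $4,072.97
State withholding: $4,072.97 × 0.04 = $162.92
Federal withholding: $4,072.97 × 0.11 = $448.03
Medicare tax: only $164,616.32 − $163,465.93 = $1,150.39 of this check is subject → $1,150.39 × 0.0225 = $25.88
Wage garnishment: $4,242.68 × 0.05 = $212.13
Employee stock purchase plan: $4,242.68 × 0.0235 = $99.70
Total deductions = $169.71 + $162.92 + $448.03 + $25.88 + $212.13 + $99.70 = $1,118.37
Net pay = $4,242.68 − $1,118.37 = $3,124.31

$3,124.31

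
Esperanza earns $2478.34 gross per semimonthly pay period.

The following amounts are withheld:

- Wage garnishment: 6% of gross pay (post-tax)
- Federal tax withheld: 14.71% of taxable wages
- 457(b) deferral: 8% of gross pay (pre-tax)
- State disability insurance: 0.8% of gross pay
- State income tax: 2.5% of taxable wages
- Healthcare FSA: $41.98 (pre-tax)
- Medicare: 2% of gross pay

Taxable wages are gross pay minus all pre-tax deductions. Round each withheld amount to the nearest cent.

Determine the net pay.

Healthcare FSA: $41.98
457(b) deferral: $2478.34 × 0.08 = $198.27
Pre-tax total = $41.98 + $198.27 = $240.25
Taxable wages = $2478.34 − $240.25 = $2238.09
Federal tax withheld: $2238.09 × 0.1471 = $329.22
State income tax: $2238.09 × 0.025 = $55.95
Medicare: $2478.34 × 0.02 = $49.57
State disability insurance: $2478.34 × 0.008 = $19.83
Wage garnishment: $2478.34 × 0.06 = $148.70
Total deductions = $41.98 + $198.27 + $329.22 + $55.95 + $49.57 + $19.83 + $148.70 = $843.52
Net pay = $2478.34 − $843.52 = $1634.82

$1634.82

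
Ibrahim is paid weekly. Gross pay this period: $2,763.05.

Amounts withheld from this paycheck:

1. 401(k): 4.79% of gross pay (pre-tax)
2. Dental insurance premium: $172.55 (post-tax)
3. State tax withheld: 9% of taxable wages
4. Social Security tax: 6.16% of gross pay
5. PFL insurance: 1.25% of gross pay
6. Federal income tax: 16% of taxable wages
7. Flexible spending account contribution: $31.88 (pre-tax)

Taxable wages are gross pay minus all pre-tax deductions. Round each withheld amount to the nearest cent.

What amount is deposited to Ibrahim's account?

Flexible spending account contribution: $31.88
401(k): $2,763.05 × 0.0479 = $132.35
Pre-tax total = $31.88 + $132.35 = $164.23
Taxable wages = $2,763.05 − $164.23 = $2,598.82
State tax withheld: $2,598.82 × 0.09 = $233.89
Federal income tax: $2,598.82 × 0.16 = $415.81
PFL insurance: $2,763.05 × 0.0125 = $34.54
Social Security tax: $2,763.05 × 0.0616 = $170.20
Dental insurance premium: $172.55
Total deductions = $31.88 + $132.35 + $233.89 + $415.81 + $34.54 + $170.20 + $172.55 = $1,191.22
Net pay = $2,763.05 − $1,191.22 = $1,571.83

$1,571.83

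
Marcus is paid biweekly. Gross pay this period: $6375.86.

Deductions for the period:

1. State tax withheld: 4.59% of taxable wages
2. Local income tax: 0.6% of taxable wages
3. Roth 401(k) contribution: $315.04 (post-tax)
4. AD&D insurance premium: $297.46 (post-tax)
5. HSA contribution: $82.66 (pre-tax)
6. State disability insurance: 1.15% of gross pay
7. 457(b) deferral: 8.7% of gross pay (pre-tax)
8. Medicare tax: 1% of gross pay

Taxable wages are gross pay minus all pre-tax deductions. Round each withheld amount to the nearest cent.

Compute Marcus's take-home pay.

$4691.09

HSA contribution: $82.66
457(b) deferral: $6375.86 × 0.087 = $554.70
Pre-tax total = $82.66 + $554.70 = $637.36
Taxable wages = $6375.86 − $637.36 = $5738.50
State tax withheld: $5738.50 × 0.0459 = $263.40
Local income tax: $5738.50 × 0.006 = $34.43
State disability insurance: $6375.86 × 0.0115 = $73.32
Medicare tax: $6375.86 × 0.01 = $63.76
Roth 401(k) contribution: $315.04
AD&D insurance premium: $297.46
Total deductions = $82.66 + $554.70 + $263.40 + $34.43 + $73.32 + $63.76 + $315.04 + $297.46 = $1684.77
Net pay = $6375.86 − $1684.77 = $4691.09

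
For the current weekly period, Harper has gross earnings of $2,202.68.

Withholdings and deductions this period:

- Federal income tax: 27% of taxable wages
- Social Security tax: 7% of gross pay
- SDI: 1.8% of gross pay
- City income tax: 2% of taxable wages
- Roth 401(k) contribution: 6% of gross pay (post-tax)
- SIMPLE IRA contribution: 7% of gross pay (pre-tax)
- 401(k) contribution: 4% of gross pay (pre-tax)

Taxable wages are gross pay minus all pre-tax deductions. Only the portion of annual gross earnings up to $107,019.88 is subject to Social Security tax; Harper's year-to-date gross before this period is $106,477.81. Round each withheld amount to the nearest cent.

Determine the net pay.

SIMPLE IRA contribution: $2,202.68 × 0.07 = $154.19
401(k) contribution: $2,202.68 × 0.04 = $88.11
Pre-tax total = $154.19 + $88.11 = $242.30
Taxable wages = $2,202.68 − $242.30 = $1,960.38
Federal income tax: $1,960.38 × 0.27 = $529.30
City income tax: $1,960.38 × 0.02 = $39.21
SDI: $2,202.68 × 0.018 = $39.65
Social Security tax: only $107,019.88 − $106,477.81 = $542.07 of this check is subject → $542.07 × 0.07 = $37.94
Roth 401(k) contribution: $2,202.68 × 0.06 = $132.16
Total deductions = $154.19 + $88.11 + $529.30 + $39.21 + $39.65 + $37.94 + $132.16 = $1,020.56
Net pay = $2,202.68 − $1,020.56 = $1,182.12

$1,182.12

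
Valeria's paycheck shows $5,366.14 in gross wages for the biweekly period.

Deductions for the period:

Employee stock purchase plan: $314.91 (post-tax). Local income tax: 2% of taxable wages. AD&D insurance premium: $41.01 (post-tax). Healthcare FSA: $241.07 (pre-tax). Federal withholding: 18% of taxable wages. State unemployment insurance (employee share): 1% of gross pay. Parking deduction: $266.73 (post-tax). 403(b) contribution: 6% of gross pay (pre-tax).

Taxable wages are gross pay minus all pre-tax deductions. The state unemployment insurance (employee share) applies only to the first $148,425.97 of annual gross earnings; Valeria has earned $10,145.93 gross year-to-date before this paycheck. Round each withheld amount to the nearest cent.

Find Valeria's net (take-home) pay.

403(b) contribution: $5,366.14 × 0.06 = $321.97
Healthcare FSA: $241.07
Pre-tax total = $321.97 + $241.07 = $563.04
Taxable wages = $5,366.14 − $563.04 = $4,803.10
Federal withholding: $4,803.10 × 0.18 = $864.56
Local income tax: $4,803.10 × 0.02 = $96.06
State unemployment insurance (employee share): cap not yet reached, full $5,366.14 is subject → $5,366.14 × 0.01 = $53.66
AD&D insurance premium: $41.01
Parking deduction: $266.73
Employee stock purchase plan: $314.91
Total deductions = $321.97 + $241.07 + $864.56 + $96.06 + $53.66 + $41.01 + $266.73 + $314.91 = $2,199.97
Net pay = $5,366.14 − $2,199.97 = $3,166.17

$3,166.17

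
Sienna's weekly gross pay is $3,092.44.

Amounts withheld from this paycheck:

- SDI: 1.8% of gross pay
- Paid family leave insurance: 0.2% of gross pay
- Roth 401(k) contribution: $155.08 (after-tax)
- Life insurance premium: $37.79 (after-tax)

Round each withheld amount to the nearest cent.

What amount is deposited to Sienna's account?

$2,837.73

Paid family leave insurance: $3,092.44 × 0.002 = $6.18
SDI: $3,092.44 × 0.018 = $55.66
Roth 401(k) contribution: $155.08
Life insurance premium: $37.79
Total deductions = $6.18 + $55.66 + $155.08 + $37.79 = $254.71
Net pay = $3,092.44 − $254.71 = $2,837.73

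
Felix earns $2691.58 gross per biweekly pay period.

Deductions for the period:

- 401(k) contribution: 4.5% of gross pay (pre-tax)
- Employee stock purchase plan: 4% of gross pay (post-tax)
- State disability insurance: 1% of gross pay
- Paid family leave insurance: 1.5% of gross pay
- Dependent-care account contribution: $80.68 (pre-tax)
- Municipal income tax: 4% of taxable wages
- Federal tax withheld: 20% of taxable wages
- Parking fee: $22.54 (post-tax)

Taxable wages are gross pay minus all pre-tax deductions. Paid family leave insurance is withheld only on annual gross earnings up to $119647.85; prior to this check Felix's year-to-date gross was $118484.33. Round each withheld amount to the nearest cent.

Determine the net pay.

$1717.66

Dependent-care account contribution: $80.68
401(k) contribution: $2691.58 × 0.045 = $121.12
Pre-tax total = $80.68 + $121.12 = $201.80
Taxable wages = $2691.58 − $201.80 = $2489.78
Municipal income tax: $2489.78 × 0.04 = $99.59
Federal tax withheld: $2489.78 × 0.2 = $497.96
State disability insurance: $2691.58 × 0.01 = $26.92
Paid family leave insurance: only $119647.85 − $118484.33 = $1163.52 of this check is subject → $1163.52 × 0.015 = $17.45
Parking fee: $22.54
Employee stock purchase plan: $2691.58 × 0.04 = $107.66
Total deductions = $80.68 + $121.12 + $99.59 + $497.96 + $26.92 + $17.45 + $22.54 + $107.66 = $973.92
Net pay = $2691.58 − $973.92 = $1717.66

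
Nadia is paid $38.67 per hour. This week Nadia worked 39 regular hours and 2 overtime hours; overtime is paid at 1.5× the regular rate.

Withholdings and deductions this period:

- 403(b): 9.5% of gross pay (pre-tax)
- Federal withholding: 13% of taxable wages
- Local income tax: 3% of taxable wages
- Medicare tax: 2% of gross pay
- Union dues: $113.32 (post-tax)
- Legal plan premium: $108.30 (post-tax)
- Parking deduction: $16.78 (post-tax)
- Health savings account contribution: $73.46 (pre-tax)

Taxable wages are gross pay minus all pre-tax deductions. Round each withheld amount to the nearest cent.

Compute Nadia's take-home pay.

$902.09

Regular pay: 39 × $38.67 = $1,508.13
Overtime pay: 2 × $38.67 × 1.5 = $116.01
Gross pay = $1,508.13 + $116.01 = $1,624.14
Health savings account contribution: $73.46
403(b): $1,624.14 × 0.095 = $154.29
Pre-tax total = $73.46 + $154.29 = $227.75
Taxable wages = $1,624.14 − $227.75 = $1,396.39
Federal withholding: $1,396.39 × 0.13 = $181.53
Local income tax: $1,396.39 × 0.03 = $41.89
Medicare tax: $1,624.14 × 0.02 = $32.48
Union dues: $113.32
Parking deduction: $16.78
Legal plan premium: $108.30
Total deductions = $73.46 + $154.29 + $181.53 + $41.89 + $32.48 + $113.32 + $16.78 + $108.30 = $722.05
Net pay = $1,624.14 − $722.05 = $902.09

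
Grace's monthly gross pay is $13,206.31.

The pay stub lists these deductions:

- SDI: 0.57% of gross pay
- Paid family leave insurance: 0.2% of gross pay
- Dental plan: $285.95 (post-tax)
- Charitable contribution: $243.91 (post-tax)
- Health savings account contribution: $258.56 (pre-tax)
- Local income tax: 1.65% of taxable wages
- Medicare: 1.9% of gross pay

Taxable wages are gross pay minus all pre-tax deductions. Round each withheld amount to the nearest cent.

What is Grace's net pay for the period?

$11,851.64

Health savings account contribution: $258.56
Taxable wages = $13,206.31 − $258.56 = $12,947.75
Local income tax: $12,947.75 × 0.0165 = $213.64
Medicare: $13,206.31 × 0.019 = $250.92
SDI: $13,206.31 × 0.0057 = $75.28
Paid family leave insurance: $13,206.31 × 0.002 = $26.41
Dental plan: $285.95
Charitable contribution: $243.91
Total deductions = $258.56 + $213.64 + $250.92 + $75.28 + $26.41 + $285.95 + $243.91 = $1,354.67
Net pay = $13,206.31 − $1,354.67 = $11,851.64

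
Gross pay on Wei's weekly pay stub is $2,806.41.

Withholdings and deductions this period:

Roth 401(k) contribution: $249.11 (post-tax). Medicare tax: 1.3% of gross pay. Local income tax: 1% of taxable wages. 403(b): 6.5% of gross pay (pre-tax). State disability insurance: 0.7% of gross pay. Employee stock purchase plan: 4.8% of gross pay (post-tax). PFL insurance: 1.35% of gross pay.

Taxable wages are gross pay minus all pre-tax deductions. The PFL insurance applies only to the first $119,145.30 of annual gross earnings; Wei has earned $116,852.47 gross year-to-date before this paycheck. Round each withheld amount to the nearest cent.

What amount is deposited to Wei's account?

$2,126.86

403(b): $2,806.41 × 0.065 = $182.42
Taxable wages = $2,806.41 − $182.42 = $2,623.99
Local income tax: $2,623.99 × 0.01 = $26.24
PFL insurance: only $119,145.30 − $116,852.47 = $2,292.83 of this check is subject → $2,292.83 × 0.0135 = $30.95
State disability insurance: $2,806.41 × 0.007 = $19.64
Medicare tax: $2,806.41 × 0.013 = $36.48
Roth 401(k) contribution: $249.11
Employee stock purchase plan: $2,806.41 × 0.048 = $134.71
Total deductions = $182.42 + $26.24 + $30.95 + $19.64 + $36.48 + $249.11 + $134.71 = $679.55
Net pay = $2,806.41 − $679.55 = $2,126.86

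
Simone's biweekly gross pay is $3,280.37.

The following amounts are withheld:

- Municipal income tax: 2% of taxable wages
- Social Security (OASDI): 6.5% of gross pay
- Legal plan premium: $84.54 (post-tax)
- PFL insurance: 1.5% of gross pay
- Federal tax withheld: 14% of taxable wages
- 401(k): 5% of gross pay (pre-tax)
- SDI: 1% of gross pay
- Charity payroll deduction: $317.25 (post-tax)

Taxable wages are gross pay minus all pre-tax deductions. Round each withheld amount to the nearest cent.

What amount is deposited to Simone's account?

$1,920.71

401(k): $3,280.37 × 0.05 = $164.02
Taxable wages = $3,280.37 − $164.02 = $3,116.35
Municipal income tax: $3,116.35 × 0.02 = $62.33
Federal tax withheld: $3,116.35 × 0.14 = $436.29
PFL insurance: $3,280.37 × 0.015 = $49.21
Social Security (OASDI): $3,280.37 × 0.065 = $213.22
SDI: $3,280.37 × 0.01 = $32.80
Charity payroll deduction: $317.25
Legal plan premium: $84.54
Total deductions = $164.02 + $62.33 + $436.29 + $49.21 + $213.22 + $32.80 + $317.25 + $84.54 = $1,359.66
Net pay = $3,280.37 − $1,359.66 = $1,920.71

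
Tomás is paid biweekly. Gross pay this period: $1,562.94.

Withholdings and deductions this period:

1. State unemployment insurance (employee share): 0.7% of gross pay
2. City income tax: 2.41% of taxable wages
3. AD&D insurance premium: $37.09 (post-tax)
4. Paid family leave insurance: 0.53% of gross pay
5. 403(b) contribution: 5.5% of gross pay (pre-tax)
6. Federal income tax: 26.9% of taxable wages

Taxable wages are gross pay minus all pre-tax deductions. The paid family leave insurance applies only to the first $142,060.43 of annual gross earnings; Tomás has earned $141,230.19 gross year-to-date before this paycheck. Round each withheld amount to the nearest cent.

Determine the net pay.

403(b) contribution: $1,562.94 × 0.055 = $85.96
Taxable wages = $1,562.94 − $85.96 = $1,476.98
City income tax: $1,476.98 × 0.0241 = $35.60
Federal income tax: $1,476.98 × 0.269 = $397.31
State unemployment insurance (employee share): $1,562.94 × 0.007 = $10.94
Paid family leave insurance: only $142,060.43 − $141,230.19 = $830.24 of this check is subject → $830.24 × 0.0053 = $4.40
AD&D insurance premium: $37.09
Total deductions = $85.96 + $35.60 + $397.31 + $10.94 + $4.40 + $37.09 = $571.30
Net pay = $1,562.94 − $571.30 = $991.64

$991.64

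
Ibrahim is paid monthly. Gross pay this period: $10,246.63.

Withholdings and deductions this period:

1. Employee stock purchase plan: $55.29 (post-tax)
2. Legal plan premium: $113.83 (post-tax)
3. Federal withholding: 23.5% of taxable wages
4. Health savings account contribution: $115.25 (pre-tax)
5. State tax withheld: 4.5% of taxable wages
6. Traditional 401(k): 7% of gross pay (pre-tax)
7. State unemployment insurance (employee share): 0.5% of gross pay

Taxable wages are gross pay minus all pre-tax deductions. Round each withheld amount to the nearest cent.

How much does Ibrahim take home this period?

$6,557.81

Health savings account contribution: $115.25
Traditional 401(k): $10,246.63 × 0.07 = $717.26
Pre-tax total = $115.25 + $717.26 = $832.51
Taxable wages = $10,246.63 − $832.51 = $9,414.12
State tax withheld: $9,414.12 × 0.045 = $423.64
Federal withholding: $9,414.12 × 0.235 = $2,212.32
State unemployment insurance (employee share): $10,246.63 × 0.005 = $51.23
Legal plan premium: $113.83
Employee stock purchase plan: $55.29
Total deductions = $115.25 + $717.26 + $423.64 + $2,212.32 + $51.23 + $113.83 + $55.29 = $3,688.82
Net pay = $10,246.63 − $3,688.82 = $6,557.81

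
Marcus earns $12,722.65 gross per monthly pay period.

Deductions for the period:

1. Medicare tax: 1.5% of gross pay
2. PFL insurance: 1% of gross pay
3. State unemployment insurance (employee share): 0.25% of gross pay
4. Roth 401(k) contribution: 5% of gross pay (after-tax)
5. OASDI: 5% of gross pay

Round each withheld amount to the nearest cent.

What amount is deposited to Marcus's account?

$11,100.51

State unemployment insurance (employee share): $12,722.65 × 0.0025 = $31.81
Medicare tax: $12,722.65 × 0.015 = $190.84
OASDI: $12,722.65 × 0.05 = $636.13
PFL insurance: $12,722.65 × 0.01 = $127.23
Roth 401(k) contribution: $12,722.65 × 0.05 = $636.13
Total deductions = $31.81 + $190.84 + $636.13 + $127.23 + $636.13 = $1,622.14
Net pay = $12,722.65 − $1,622.14 = $11,100.51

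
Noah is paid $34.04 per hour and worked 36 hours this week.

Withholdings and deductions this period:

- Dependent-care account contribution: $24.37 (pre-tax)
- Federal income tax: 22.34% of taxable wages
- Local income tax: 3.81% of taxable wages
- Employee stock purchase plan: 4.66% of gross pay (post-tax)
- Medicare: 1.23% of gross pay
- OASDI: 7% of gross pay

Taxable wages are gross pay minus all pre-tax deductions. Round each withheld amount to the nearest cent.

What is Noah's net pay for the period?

$729.03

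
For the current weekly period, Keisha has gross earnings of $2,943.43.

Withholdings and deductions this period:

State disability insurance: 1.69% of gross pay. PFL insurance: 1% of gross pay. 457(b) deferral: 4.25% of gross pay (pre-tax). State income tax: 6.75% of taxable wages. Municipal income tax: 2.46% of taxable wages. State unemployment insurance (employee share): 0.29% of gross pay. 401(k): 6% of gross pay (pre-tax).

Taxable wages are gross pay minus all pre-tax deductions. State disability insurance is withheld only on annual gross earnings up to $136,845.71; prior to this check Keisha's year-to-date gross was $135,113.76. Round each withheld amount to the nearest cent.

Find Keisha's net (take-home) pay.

$2,331.17

457(b) deferral: $2,943.43 × 0.0425 = $125.10
401(k): $2,943.43 × 0.06 = $176.61
Pre-tax total = $125.10 + $176.61 = $301.71
Taxable wages = $2,943.43 − $301.71 = $2,641.72
Municipal income tax: $2,641.72 × 0.0246 = $64.99
State income tax: $2,641.72 × 0.0675 = $178.32
State unemployment insurance (employee share): $2,943.43 × 0.0029 = $8.54
PFL insurance: $2,943.43 × 0.01 = $29.43
State disability insurance: only $136,845.71 − $135,113.76 = $1,731.95 of this check is subject → $1,731.95 × 0.0169 = $29.27
Total deductions = $125.10 + $176.61 + $64.99 + $178.32 + $8.54 + $29.43 + $29.27 = $612.26
Net pay = $2,943.43 − $612.26 = $2,331.17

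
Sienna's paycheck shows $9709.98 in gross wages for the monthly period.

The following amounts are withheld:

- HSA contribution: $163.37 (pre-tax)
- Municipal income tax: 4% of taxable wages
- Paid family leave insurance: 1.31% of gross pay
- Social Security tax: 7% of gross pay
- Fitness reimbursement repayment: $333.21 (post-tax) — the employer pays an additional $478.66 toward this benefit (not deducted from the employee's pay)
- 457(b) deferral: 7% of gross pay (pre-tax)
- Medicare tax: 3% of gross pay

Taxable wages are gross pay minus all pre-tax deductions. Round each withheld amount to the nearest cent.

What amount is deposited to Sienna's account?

$7080.82

457(b) deferral: $9709.98 × 0.07 = $679.70
HSA contribution: $163.37
Pre-tax total = $679.70 + $163.37 = $843.07
Taxable wages = $9709.98 − $843.07 = $8866.91
Municipal income tax: $8866.91 × 0.04 = $354.68
Social Security tax: $9709.98 × 0.07 = $679.70
Paid family leave insurance: $9709.98 × 0.0131 = $127.20
Medicare tax: $9709.98 × 0.03 = $291.30
Fitness reimbursement repayment: $333.21
(Employer's $478.66 toward fitness reimbursement repayment is not withheld from the employee.)
Total deductions = $679.70 + $163.37 + $354.68 + $679.70 + $127.20 + $291.30 + $333.21 = $2629.16
Net pay = $9709.98 − $2629.16 = $7080.82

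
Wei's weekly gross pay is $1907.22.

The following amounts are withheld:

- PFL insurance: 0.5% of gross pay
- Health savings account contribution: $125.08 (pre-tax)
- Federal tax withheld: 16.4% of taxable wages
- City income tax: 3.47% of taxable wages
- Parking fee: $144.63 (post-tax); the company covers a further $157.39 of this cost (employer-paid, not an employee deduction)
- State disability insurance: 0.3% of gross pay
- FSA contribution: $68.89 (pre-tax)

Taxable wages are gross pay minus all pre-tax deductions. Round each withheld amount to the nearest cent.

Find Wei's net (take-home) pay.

$1212.94

Health savings account contribution: $125.08
FSA contribution: $68.89
Pre-tax total = $125.08 + $68.89 = $193.97
Taxable wages = $1907.22 − $193.97 = $1713.25
Federal tax withheld: $1713.25 × 0.164 = $280.97
City income tax: $1713.25 × 0.0347 = $59.45
PFL insurance: $1907.22 × 0.005 = $9.54
State disability insurance: $1907.22 × 0.003 = $5.72
Parking fee: $144.63
(Employer's $157.39 toward parking fee is not withheld from the employee.)
Total deductions = $125.08 + $68.89 + $280.97 + $59.45 + $9.54 + $5.72 + $144.63 = $694.28
Net pay = $1907.22 − $694.28 = $1212.94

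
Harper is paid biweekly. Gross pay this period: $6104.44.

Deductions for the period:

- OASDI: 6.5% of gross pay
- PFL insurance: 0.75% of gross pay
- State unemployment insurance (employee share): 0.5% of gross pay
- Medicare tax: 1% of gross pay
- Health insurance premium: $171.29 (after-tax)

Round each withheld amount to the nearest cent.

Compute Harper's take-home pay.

State unemployment insurance (employee share): $6104.44 × 0.005 = $30.52
Medicare tax: $6104.44 × 0.01 = $61.04
OASDI: $6104.44 × 0.065 = $396.79
PFL insurance: $6104.44 × 0.0075 = $45.78
Health insurance premium: $171.29
Total deductions = $30.52 + $61.04 + $396.79 + $45.78 + $171.29 = $705.42
Net pay = $6104.44 − $705.42 = $5399.02

$5399.02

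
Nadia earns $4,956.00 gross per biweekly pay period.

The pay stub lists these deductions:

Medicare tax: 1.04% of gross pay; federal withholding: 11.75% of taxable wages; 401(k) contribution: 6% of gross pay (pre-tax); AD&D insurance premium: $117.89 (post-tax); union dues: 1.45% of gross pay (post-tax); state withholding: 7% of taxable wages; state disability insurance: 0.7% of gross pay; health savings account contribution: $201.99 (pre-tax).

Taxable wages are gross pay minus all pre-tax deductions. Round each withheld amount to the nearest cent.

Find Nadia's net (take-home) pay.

401(k) contribution: $4,956.00 × 0.06 = $297.36
Health savings account contribution: $201.99
Pre-tax total = $297.36 + $201.99 = $499.35
Taxable wages = $4,956.00 − $499.35 = $4,456.65
Federal withholding: $4,456.65 × 0.1175 = $523.66
State withholding: $4,456.65 × 0.07 = $311.97
State disability insurance: $4,956.00 × 0.007 = $34.69
Medicare tax: $4,956.00 × 0.0104 = $51.54
Union dues: $4,956.00 × 0.0145 = $71.86
AD&D insurance premium: $117.89
Total deductions = $297.36 + $201.99 + $523.66 + $311.97 + $34.69 + $51.54 + $71.86 + $117.89 = $1,610.96
Net pay = $4,956.00 − $1,610.96 = $3,345.04

$3,345.04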